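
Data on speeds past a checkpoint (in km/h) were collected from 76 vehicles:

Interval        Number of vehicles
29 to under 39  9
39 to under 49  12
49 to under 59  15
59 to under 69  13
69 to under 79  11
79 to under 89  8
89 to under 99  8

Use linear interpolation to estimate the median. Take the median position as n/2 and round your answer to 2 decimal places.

Cumulative frequencies: 9, 21, 36, 49, 60, 68, 76
n = 76; position = n/2 = 38.
This falls in the class 59 to under 69: L = 59, F = 36, f = 13, h = 10.
Median ≈ 59 + ((38 − 36) / 13) × 10 = 60.5385

60.54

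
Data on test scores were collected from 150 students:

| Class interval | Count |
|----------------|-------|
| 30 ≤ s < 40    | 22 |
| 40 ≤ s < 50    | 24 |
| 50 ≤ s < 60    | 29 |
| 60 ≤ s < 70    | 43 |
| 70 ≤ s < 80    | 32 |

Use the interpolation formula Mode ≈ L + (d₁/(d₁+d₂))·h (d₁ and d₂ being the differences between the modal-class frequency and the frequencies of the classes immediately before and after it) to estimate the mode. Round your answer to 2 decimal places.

Modal class: 60 ≤ s < 70 (highest frequency 43).
d₁ = 43 − 29 = 14, d₂ = 43 − 32 = 11
Mode ≈ 60 + (14/(14+11)) × 10 = 60 + 5.6000 = 65.6000

65.60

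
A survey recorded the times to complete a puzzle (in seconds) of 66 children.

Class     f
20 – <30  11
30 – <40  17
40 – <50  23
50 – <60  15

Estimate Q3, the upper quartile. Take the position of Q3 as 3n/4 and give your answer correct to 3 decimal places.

Cumulative frequencies: 11, 28, 51, 66
n = 66; position = 3n/4 = 49.5.
This falls in the class 40 – <50: L = 40, F = 28, f = 23, h = 10.
Upper quartile ≈ 40 + ((49.5 − 28) / 23) × 10 = 49.3478

49.348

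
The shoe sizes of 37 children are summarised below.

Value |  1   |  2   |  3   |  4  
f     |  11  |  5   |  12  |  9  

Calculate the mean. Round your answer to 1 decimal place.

2.5

Values: 1, 2, 3, 4
Σfx = 11×1 + 5×2 + 12×3 + 9×4 = 93
n = Σf = 37
Mean = 93 / 37 = 2.5135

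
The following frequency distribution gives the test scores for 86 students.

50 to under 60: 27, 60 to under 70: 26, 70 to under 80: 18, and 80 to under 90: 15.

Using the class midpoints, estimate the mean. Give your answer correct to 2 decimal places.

67.44

Midpoints: 55, 65, 75, 85
Σfm = 27×55 + 26×65 + 18×75 + 15×85 = 5800
n = Σf = 86
Mean = 5800 / 86 = 67.4419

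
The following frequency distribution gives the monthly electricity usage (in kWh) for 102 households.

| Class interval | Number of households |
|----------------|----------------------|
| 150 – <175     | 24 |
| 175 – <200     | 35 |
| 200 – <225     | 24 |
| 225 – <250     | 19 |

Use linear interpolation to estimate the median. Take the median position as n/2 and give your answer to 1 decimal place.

194.3

Cumulative frequencies: 24, 59, 83, 102
n = 102; position = n/2 = 51.
This falls in the class 175 – <200: L = 175, F = 24, f = 35, h = 25.
Median ≈ 175 + ((51 − 24) / 35) × 25 = 194.2857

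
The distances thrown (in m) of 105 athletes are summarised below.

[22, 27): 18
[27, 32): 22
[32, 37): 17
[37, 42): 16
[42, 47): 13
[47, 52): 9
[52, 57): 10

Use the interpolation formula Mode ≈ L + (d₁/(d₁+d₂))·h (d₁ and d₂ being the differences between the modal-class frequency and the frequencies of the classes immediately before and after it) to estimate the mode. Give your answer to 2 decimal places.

29.22

Modal class: [27, 32) (highest frequency 22).
d₁ = 22 − 18 = 4, d₂ = 22 − 17 = 5
Mode ≈ 27 + (4/(4+5)) × 5 = 27 + 2.2222 = 29.2222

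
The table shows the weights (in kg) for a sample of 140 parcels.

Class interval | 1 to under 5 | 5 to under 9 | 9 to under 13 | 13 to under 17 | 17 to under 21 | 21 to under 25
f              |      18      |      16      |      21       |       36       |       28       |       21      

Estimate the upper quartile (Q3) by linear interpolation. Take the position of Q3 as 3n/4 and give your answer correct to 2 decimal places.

Cumulative frequencies: 18, 34, 55, 91, 119, 140
n = 140; position = 3n/4 = 105.
This falls in the class 17 to under 21: L = 17, F = 91, f = 28, h = 4.
Upper quartile ≈ 17 + ((105 − 91) / 28) × 4 = 19.0000

19.00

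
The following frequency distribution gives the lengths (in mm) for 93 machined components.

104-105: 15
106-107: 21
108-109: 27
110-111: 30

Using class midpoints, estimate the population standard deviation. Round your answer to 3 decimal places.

2.138

Midpoints: 104.5, 106.5, 108.5, 110.5
n = 93, Σfm = 10048.5, mean = 108.0484
Σfm² = 1086149.25
Σf(m − x̄)² = Σfm² − (Σfm)²/n = 1086149.25 − 10048.5²/93 = 425.0323
Population variance = 425.0323 / 93 = 4.5702
Standard deviation = √4.5702 = 2.1378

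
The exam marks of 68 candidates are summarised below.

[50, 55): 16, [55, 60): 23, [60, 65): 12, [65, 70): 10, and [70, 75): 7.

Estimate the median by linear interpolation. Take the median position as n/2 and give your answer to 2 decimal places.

58.91

Cumulative frequencies: 16, 39, 51, 61, 68
n = 68; position = n/2 = 34.
This falls in the class [55, 60): L = 55, F = 16, f = 23, h = 5.
Median ≈ 55 + ((34 − 16) / 23) × 5 = 58.9130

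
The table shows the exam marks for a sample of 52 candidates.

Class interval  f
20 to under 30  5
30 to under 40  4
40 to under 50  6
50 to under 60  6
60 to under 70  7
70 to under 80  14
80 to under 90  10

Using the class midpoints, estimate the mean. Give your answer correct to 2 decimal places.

61.92

Midpoints: 25, 35, 45, 55, 65, 75, 85
Σfm = 5×25 + 4×35 + 6×45 + 6×55 + 7×65 + 14×75 + 10×85 = 3220
n = Σf = 52
Mean = 3220 / 52 = 61.9231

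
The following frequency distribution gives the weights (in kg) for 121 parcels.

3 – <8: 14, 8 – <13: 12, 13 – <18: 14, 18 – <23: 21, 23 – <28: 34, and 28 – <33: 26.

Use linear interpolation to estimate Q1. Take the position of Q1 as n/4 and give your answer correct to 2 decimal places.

14.52

Cumulative frequencies: 14, 26, 40, 61, 95, 121
n = 121; position = n/4 = 30.25.
This falls in the class 13 – <18: L = 13, F = 26, f = 14, h = 5.
Lower quartile ≈ 13 + ((30.25 − 26) / 14) × 5 = 14.5179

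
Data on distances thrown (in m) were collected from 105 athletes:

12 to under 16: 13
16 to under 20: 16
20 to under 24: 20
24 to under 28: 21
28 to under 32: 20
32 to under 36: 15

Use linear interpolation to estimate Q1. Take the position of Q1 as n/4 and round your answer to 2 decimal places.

19.31

Cumulative frequencies: 13, 29, 49, 70, 90, 105
n = 105; position = n/4 = 26.25.
This falls in the class 16 to under 20: L = 16, F = 13, f = 16, h = 4.
Lower quartile ≈ 16 + ((26.25 − 13) / 16) × 4 = 19.3125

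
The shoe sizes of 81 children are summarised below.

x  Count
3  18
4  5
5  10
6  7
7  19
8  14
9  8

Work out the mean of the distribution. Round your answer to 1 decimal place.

6.0

Values: 3, 4, 5, 6, 7, 8, 9
Σfx = 18×3 + 5×4 + 10×5 + 7×6 + 19×7 + 14×8 + 8×9 = 483
n = Σf = 81
Mean = 483 / 81 = 5.9630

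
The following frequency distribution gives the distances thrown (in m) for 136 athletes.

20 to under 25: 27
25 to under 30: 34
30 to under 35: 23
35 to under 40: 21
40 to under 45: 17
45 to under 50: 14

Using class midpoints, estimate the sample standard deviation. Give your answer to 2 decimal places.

8.12

Midpoints: 22.5, 27.5, 32.5, 37.5, 42.5, 47.5
n = 136, Σfm = 4465, mean = 32.8309
Σfm² = 155500
Σf(m − x̄)² = Σfm² − (Σfm)²/n = 155500 − 4465²/136 = 8910.1103
Sample variance = 8910.1103 / 135 = 66.0008
Standard deviation = √66.0008 = 8.1241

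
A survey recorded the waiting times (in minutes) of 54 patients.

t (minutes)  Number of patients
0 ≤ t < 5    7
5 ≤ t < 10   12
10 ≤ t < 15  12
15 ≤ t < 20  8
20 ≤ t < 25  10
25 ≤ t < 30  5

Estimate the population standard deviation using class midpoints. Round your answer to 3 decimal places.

Midpoints: 2.5, 7.5, 12.5, 17.5, 22.5, 27.5
n = 54, Σfm = 760, mean = 14.0741
Σfm² = 13887.5
Σf(m − x̄)² = Σfm² − (Σfm)²/n = 13887.5 − 760²/54 = 3191.2037
Population variance = 3191.2037 / 54 = 59.0964
Standard deviation = √59.0964 = 7.6874

7.687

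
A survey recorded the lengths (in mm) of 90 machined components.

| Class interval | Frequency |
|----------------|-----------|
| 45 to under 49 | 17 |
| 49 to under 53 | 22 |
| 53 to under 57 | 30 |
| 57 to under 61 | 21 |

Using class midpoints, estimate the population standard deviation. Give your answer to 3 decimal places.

Midpoints: 47, 51, 55, 59
n = 90, Σfm = 4810, mean = 53.4444
Σfm² = 258626
Σf(m − x̄)² = Σfm² − (Σfm)²/n = 258626 − 4810²/90 = 1558.2222
Population variance = 1558.2222 / 90 = 17.3136
Standard deviation = √17.3136 = 4.1610

4.161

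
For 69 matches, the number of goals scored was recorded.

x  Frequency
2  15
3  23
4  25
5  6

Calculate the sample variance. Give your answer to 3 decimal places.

Values: 2, 3, 4, 5
n = 69, Σfx = 229, mean = 3.3188
Σfx² = 817
Σf(x − x̄)² = Σfx² − (Σfx)²/n = 817 − 229²/69 = 56.9855
Sample variance = 56.9855 / 68 = 0.8380

0.838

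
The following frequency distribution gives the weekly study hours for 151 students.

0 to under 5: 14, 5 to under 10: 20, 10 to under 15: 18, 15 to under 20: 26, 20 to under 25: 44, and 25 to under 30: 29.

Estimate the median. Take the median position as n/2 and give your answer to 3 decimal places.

19.519

Cumulative frequencies: 14, 34, 52, 78, 122, 151
n = 151; position = n/2 = 75.5.
This falls in the class 15 to under 20: L = 15, F = 52, f = 26, h = 5.
Median ≈ 15 + ((75.5 − 52) / 26) × 5 = 19.5192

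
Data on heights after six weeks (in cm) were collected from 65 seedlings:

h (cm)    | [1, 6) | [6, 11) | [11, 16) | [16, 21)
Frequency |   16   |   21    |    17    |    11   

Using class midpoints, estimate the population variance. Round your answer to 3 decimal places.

Midpoints: 3.5, 8.5, 13.5, 18.5
n = 65, Σfm = 667.5, mean = 10.2692
Σfm² = 8576.25
Σf(m − x̄)² = Σfm² − (Σfm)²/n = 8576.25 − 667.5²/65 = 1721.5385
Population variance = 1721.5385 / 65 = 26.4852

26.485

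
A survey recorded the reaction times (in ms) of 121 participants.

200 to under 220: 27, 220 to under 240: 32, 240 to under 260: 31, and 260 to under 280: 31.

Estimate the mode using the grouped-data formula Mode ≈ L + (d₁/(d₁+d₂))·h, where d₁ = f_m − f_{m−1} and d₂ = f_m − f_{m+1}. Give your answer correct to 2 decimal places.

236.67

Modal class: 220 to under 240 (highest frequency 32).
d₁ = 32 − 27 = 5, d₂ = 32 − 31 = 1
Mode ≈ 220 + (5/(5+1)) × 20 = 220 + 16.6667 = 236.6667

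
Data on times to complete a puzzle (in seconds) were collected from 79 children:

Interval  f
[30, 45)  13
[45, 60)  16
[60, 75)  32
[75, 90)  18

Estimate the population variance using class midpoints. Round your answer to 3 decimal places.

224.171

Midpoints: 37.5, 52.5, 67.5, 82.5
n = 79, Σfm = 4972.5, mean = 62.9430
Σfm² = 330693.75
Σf(m − x̄)² = Σfm² − (Σfm)²/n = 330693.75 − 4972.5²/79 = 17709.4937
Population variance = 17709.4937 / 79 = 224.1708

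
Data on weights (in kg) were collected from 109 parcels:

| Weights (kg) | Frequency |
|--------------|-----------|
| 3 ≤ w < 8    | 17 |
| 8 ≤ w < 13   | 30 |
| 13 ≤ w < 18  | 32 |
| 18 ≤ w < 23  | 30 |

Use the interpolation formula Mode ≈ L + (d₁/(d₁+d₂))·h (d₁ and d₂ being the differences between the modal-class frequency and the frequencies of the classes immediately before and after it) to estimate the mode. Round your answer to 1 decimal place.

Modal class: 13 ≤ w < 18 (highest frequency 32).
d₁ = 32 − 30 = 2, d₂ = 32 − 30 = 2
Mode ≈ 13 + (2/(2+2)) × 5 = 13 + 2.5000 = 15.5000

15.5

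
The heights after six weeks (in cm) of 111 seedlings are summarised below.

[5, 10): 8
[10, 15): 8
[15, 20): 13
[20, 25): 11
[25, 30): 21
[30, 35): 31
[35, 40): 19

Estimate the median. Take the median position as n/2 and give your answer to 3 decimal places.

28.690

Cumulative frequencies: 8, 16, 29, 40, 61, 92, 111
n = 111; position = n/2 = 55.5.
This falls in the class [25, 30): L = 25, F = 40, f = 21, h = 5.
Median ≈ 25 + ((55.5 − 40) / 21) × 5 = 28.6905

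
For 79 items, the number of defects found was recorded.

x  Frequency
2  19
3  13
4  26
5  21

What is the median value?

Cumulative frequencies: 19, 32, 58, 79
n = 79, so the median is the value in position (n+1)/2 = 40.
Position 40 falls at value 4.

4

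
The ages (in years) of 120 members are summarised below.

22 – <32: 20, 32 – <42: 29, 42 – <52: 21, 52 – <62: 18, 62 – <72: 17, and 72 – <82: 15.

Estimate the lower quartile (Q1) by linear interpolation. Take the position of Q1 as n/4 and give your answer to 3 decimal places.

Cumulative frequencies: 20, 49, 70, 88, 105, 120
n = 120; position = n/4 = 30.
This falls in the class 32 – <42: L = 32, F = 20, f = 29, h = 10.
Lower quartile ≈ 32 + ((30 − 20) / 29) × 10 = 35.4483

35.448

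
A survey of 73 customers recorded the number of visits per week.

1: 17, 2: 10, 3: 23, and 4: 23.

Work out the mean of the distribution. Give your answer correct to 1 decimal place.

Values: 1, 2, 3, 4
Σfx = 17×1 + 10×2 + 23×3 + 23×4 = 198
n = Σf = 73
Mean = 198 / 73 = 2.7123

2.7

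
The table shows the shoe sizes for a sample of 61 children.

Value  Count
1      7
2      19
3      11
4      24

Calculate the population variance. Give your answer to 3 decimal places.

Values: 1, 2, 3, 4
n = 61, Σfx = 174, mean = 2.8525
Σfx² = 566
Σf(x − x̄)² = Σfx² − (Σfx)²/n = 566 − 174²/61 = 69.6721
Population variance = 69.6721 / 61 = 1.1422

1.142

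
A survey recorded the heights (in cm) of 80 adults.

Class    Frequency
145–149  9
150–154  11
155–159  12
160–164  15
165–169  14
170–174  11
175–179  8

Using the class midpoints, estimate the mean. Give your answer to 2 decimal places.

161.94

Midpoints: 147, 152, 157, 162, 167, 172, 177
Σfm = 9×147 + 11×152 + 12×157 + 15×162 + 14×167 + 11×172 + 8×177 = 12955
n = Σf = 80
Mean = 12955 / 80 = 161.9375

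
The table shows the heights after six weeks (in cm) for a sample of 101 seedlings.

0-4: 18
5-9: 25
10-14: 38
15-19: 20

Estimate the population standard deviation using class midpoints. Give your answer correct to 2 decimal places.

4.98

Midpoints: 2, 7, 12, 17
n = 101, Σfm = 1007, mean = 9.9703
Σfm² = 12549
Σf(m − x̄)² = Σfm² − (Σfm)²/n = 12549 − 1007²/101 = 2508.9109
Population variance = 2508.9109 / 101 = 24.8407
Standard deviation = √24.8407 = 4.9840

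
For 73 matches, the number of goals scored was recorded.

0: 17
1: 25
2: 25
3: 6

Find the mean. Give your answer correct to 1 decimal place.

1.3

Values: 0, 1, 2, 3
Σfx = 17×0 + 25×1 + 25×2 + 6×3 = 93
n = Σf = 73
Mean = 93 / 73 = 1.2740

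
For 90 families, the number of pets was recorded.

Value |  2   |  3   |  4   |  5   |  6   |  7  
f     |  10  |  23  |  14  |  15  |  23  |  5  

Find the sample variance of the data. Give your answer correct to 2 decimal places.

Values: 2, 3, 4, 5, 6, 7
n = 90, Σfx = 393, mean = 4.3667
Σfx² = 1919
Σf(x − x̄)² = Σfx² − (Σfx)²/n = 1919 − 393²/90 = 202.9000
Sample variance = 202.9000 / 89 = 2.2798

2.28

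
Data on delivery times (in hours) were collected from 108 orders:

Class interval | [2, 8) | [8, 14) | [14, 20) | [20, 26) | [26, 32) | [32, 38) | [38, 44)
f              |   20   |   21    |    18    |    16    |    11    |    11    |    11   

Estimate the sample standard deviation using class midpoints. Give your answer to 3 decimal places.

Midpoints: 5, 11, 17, 23, 29, 35, 41
n = 108, Σfm = 2160, mean = 20.0000
Σfm² = 57924
Σf(m − x̄)² = Σfm² − (Σfm)²/n = 57924 − 2160²/108 = 14724.0000
Sample variance = 14724.0000 / 107 = 137.6075
Standard deviation = √137.6075 = 11.7306

11.731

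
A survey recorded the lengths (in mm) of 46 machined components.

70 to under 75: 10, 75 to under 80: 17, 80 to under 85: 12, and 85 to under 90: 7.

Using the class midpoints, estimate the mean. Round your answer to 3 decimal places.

Midpoints: 72.5, 77.5, 82.5, 87.5
Σfm = 10×72.5 + 17×77.5 + 12×82.5 + 7×87.5 = 3645
n = Σf = 46
Mean = 3645 / 46 = 79.2391

79.239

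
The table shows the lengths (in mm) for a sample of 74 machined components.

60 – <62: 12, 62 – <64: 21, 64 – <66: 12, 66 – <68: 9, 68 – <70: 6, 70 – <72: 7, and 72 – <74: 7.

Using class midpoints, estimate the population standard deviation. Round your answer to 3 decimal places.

3.810

Midpoints: 61, 63, 65, 67, 69, 71, 73
n = 74, Σfm = 4860, mean = 65.6757
Σfm² = 320258
Σf(m − x̄)² = Σfm² − (Σfm)²/n = 320258 − 4860²/74 = 1074.2162
Population variance = 1074.2162 / 74 = 14.5164
Standard deviation = √14.5164 = 3.8100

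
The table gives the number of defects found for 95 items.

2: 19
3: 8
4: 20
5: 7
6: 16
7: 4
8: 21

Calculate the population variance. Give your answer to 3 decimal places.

4.670

Values: 2, 3, 4, 5, 6, 7, 8
n = 95, Σfx = 469, mean = 4.9368
Σfx² = 2759
Σf(x − x̄)² = Σfx² − (Σfx)²/n = 2759 − 469²/95 = 443.6211
Population variance = 443.6211 / 95 = 4.6697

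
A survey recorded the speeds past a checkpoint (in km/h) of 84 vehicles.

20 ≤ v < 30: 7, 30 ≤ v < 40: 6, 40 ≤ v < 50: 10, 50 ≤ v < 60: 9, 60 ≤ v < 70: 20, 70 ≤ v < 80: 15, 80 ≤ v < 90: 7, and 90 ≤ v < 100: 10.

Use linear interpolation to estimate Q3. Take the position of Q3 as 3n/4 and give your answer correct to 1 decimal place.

Cumulative frequencies: 7, 13, 23, 32, 52, 67, 74, 84
n = 84; position = 3n/4 = 63.
This falls in the class 70 ≤ v < 80: L = 70, F = 52, f = 15, h = 10.
Upper quartile ≈ 70 + ((63 − 52) / 15) × 10 = 77.3333

77.3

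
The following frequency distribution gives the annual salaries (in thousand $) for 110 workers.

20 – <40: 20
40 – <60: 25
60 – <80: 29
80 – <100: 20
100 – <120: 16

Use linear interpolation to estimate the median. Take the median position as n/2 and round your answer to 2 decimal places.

66.90

Cumulative frequencies: 20, 45, 74, 94, 110
n = 110; position = n/2 = 55.
This falls in the class 60 – <80: L = 60, F = 45, f = 29, h = 20.
Median ≈ 60 + ((55 − 45) / 29) × 20 = 66.8966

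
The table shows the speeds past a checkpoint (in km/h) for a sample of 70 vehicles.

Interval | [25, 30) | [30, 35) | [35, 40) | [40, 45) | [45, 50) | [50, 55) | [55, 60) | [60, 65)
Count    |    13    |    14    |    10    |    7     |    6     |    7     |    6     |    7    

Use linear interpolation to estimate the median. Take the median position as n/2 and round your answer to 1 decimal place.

39.0

Cumulative frequencies: 13, 27, 37, 44, 50, 57, 63, 70
n = 70; position = n/2 = 35.
This falls in the class [35, 40): L = 35, F = 27, f = 10, h = 5.
Median ≈ 35 + ((35 − 27) / 10) × 5 = 39.0000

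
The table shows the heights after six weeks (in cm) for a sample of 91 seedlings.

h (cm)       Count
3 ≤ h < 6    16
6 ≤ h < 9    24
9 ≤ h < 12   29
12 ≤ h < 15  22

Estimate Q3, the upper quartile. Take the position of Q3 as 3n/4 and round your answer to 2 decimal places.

11.92

Cumulative frequencies: 16, 40, 69, 91
n = 91; position = 3n/4 = 68.25.
This falls in the class 9 ≤ h < 12: L = 9, F = 40, f = 29, h = 3.
Upper quartile ≈ 9 + ((68.25 − 40) / 29) × 3 = 11.9224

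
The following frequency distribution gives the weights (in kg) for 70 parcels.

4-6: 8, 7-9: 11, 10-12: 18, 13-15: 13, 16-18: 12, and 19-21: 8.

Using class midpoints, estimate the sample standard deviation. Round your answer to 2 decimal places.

4.56

Midpoints: 5, 8, 11, 14, 17, 20
n = 70, Σfm = 872, mean = 12.4571
Σfm² = 12298
Σf(m − x̄)² = Σfm² − (Σfm)²/n = 12298 − 872²/70 = 1435.3714
Sample variance = 1435.3714 / 69 = 20.8025
Standard deviation = √20.8025 = 4.5610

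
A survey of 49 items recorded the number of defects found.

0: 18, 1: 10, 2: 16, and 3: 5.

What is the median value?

Cumulative frequencies: 18, 28, 44, 49
n = 49, so the median is the value in position (n+1)/2 = 25.
Position 25 falls at value 1.

1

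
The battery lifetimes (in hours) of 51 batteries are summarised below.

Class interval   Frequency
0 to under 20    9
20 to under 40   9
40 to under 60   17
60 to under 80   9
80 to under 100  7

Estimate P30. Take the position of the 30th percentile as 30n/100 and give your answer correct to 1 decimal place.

34.0

Cumulative frequencies: 9, 18, 35, 44, 51
n = 51; position = 30n/100 = 15.3.
This falls in the class 20 to under 40: L = 20, F = 9, f = 9, h = 20.
30th percentile ≈ 20 + ((15.3 − 9) / 9) × 20 = 34.0000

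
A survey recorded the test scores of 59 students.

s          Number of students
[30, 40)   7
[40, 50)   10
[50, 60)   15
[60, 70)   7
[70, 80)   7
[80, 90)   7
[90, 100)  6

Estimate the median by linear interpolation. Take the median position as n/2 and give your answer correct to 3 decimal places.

58.333

Cumulative frequencies: 7, 17, 32, 39, 46, 53, 59
n = 59; position = n/2 = 29.5.
This falls in the class [50, 60): L = 50, F = 17, f = 15, h = 10.
Median ≈ 50 + ((29.5 − 17) / 15) × 10 = 58.3333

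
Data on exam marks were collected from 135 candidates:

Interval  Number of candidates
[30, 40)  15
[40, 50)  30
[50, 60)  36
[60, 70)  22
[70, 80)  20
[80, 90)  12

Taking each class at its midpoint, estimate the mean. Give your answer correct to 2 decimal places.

57.81

Midpoints: 35, 45, 55, 65, 75, 85
Σfm = 15×35 + 30×45 + 36×55 + 22×65 + 20×75 + 12×85 = 7805
n = Σf = 135
Mean = 7805 / 135 = 57.8148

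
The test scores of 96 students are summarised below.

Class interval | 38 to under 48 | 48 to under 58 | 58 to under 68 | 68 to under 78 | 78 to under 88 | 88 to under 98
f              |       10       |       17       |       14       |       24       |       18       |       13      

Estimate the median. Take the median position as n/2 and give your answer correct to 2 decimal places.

Cumulative frequencies: 10, 27, 41, 65, 83, 96
n = 96; position = n/2 = 48.
This falls in the class 68 to under 78: L = 68, F = 41, f = 24, h = 10.
Median ≈ 68 + ((48 − 41) / 24) × 10 = 70.9167

70.92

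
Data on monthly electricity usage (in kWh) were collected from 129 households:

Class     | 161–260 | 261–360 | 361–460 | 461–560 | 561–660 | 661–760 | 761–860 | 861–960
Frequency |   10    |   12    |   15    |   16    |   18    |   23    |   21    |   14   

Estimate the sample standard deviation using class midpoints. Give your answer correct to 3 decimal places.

211.995

Midpoints: 210.5, 310.5, 410.5, 510.5, 610.5, 710.5, 810.5, 910.5
n = 129, Σfm = 77254.5, mean = 598.8721
Σfm² = 52018122.25
Σf(m − x̄)² = Σfm² − (Σfm)²/n = 52018122.25 − 77254.5²/129 = 5752558.1395
Sample variance = 5752558.1395 / 128 = 44941.8605
Standard deviation = √44941.8605 = 211.9950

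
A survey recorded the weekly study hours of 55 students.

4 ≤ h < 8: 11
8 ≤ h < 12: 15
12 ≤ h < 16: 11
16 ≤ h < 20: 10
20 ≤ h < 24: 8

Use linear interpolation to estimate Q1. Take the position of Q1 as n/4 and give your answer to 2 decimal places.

Cumulative frequencies: 11, 26, 37, 47, 55
n = 55; position = n/4 = 13.75.
This falls in the class 8 ≤ h < 12: L = 8, F = 11, f = 15, h = 4.
Lower quartile ≈ 8 + ((13.75 − 11) / 15) × 4 = 8.7333

8.73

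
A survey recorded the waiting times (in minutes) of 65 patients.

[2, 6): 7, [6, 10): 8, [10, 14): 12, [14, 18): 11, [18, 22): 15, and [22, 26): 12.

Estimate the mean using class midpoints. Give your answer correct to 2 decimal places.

Midpoints: 4, 8, 12, 16, 20, 24
Σfm = 7×4 + 8×8 + 12×12 + 11×16 + 15×20 + 12×24 = 1000
n = Σf = 65
Mean = 1000 / 65 = 15.3846

15.38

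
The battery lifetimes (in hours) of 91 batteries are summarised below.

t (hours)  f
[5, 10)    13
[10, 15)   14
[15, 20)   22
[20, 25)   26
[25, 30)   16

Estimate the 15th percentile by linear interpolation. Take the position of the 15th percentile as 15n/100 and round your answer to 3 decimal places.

10.232

Cumulative frequencies: 13, 27, 49, 75, 91
n = 91; position = 15n/100 = 13.65.
This falls in the class [10, 15): L = 10, F = 13, f = 14, h = 5.
15th percentile ≈ 10 + ((13.65 − 13) / 14) × 5 = 10.2321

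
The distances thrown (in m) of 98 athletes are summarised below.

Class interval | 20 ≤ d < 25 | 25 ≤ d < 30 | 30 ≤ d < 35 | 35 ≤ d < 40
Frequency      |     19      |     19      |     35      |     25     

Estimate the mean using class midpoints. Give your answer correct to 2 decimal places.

30.87

Midpoints: 22.5, 27.5, 32.5, 37.5
Σfm = 19×22.5 + 19×27.5 + 35×32.5 + 25×37.5 = 3025
n = Σf = 98
Mean = 3025 / 98 = 30.8673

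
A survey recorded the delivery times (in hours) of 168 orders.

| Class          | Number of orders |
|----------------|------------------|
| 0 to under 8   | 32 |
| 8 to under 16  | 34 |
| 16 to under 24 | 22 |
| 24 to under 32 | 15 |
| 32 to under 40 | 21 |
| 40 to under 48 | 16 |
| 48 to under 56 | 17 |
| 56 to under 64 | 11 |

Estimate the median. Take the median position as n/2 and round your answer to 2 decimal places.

Cumulative frequencies: 32, 66, 88, 103, 124, 140, 157, 168
n = 168; position = n/2 = 84.
This falls in the class 16 to under 24: L = 16, F = 66, f = 22, h = 8.
Median ≈ 16 + ((84 − 66) / 22) × 8 = 22.5455

22.55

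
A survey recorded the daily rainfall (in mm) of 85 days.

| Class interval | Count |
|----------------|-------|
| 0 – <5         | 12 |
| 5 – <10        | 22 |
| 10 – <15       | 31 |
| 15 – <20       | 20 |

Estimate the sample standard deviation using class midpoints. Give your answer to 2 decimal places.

4.94

Midpoints: 2.5, 7.5, 12.5, 17.5
n = 85, Σfm = 932.5, mean = 10.9706
Σfm² = 12281.25
Σf(m − x̄)² = Σfm² − (Σfm)²/n = 12281.25 − 932.5²/85 = 2051.1765
Sample variance = 2051.1765 / 84 = 24.4188
Standard deviation = √24.4188 = 4.9415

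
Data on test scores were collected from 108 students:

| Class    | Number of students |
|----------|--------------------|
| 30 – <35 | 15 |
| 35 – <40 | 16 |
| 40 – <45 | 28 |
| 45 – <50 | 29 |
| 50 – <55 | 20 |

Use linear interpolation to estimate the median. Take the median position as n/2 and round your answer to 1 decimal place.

44.1

Cumulative frequencies: 15, 31, 59, 88, 108
n = 108; position = n/2 = 54.
This falls in the class 40 – <45: L = 40, F = 31, f = 28, h = 5.
Median ≈ 40 + ((54 − 31) / 28) × 5 = 44.1071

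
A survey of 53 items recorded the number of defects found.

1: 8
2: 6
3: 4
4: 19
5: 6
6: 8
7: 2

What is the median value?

4

Cumulative frequencies: 8, 14, 18, 37, 43, 51, 53
n = 53, so the median is the value in position (n+1)/2 = 27.
Position 27 falls at value 4.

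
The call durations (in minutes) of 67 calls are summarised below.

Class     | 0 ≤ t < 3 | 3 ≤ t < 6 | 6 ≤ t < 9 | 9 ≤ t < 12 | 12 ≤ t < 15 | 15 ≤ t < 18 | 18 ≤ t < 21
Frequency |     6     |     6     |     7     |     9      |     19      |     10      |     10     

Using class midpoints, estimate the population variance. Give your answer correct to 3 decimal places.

Midpoints: 1.5, 4.5, 7.5, 10.5, 13.5, 16.5, 19.5
n = 67, Σfm = 799.5, mean = 11.9328
Σfm² = 11508.75
Σf(m − x̄)² = Σfm² − (Σfm)²/n = 11508.75 − 799.5²/67 = 1968.4478
Population variance = 1968.4478 / 67 = 29.3798

29.380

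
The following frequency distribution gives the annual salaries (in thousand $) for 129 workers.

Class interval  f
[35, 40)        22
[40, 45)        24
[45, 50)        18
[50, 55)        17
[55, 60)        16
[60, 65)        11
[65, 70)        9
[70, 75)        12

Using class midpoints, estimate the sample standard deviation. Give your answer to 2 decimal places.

Midpoints: 37.5, 42.5, 47.5, 52.5, 57.5, 62.5, 67.5, 72.5
n = 129, Σfm = 6677.5, mean = 51.7636
Σfm² = 361706.25
Σf(m − x̄)² = Σfm² − (Σfm)²/n = 361706.25 − 6677.5²/129 = 16055.0388
Sample variance = 16055.0388 / 128 = 125.4300
Standard deviation = √125.4300 = 11.1996

11.20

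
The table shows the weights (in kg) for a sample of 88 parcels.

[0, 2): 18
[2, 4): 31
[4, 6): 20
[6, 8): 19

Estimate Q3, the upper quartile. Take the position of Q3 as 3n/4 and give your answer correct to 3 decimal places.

5.700

Cumulative frequencies: 18, 49, 69, 88
n = 88; position = 3n/4 = 66.
This falls in the class [4, 6): L = 4, F = 49, f = 20, h = 2.
Upper quartile ≈ 4 + ((66 − 49) / 20) × 2 = 5.7000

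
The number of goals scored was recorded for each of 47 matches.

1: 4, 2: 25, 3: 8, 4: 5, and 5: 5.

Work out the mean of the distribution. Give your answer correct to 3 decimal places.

2.617

Values: 1, 2, 3, 4, 5
Σfx = 4×1 + 25×2 + 8×3 + 5×4 + 5×5 = 123
n = Σf = 47
Mean = 123 / 47 = 2.6170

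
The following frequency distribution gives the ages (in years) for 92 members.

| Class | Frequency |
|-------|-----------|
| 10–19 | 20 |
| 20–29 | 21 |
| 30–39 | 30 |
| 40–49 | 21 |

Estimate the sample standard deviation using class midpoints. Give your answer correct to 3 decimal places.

10.722

Midpoints: 14.5, 24.5, 34.5, 44.5
n = 92, Σfm = 2774, mean = 30.1522
Σfm² = 94103
Σf(m − x̄)² = Σfm² − (Σfm)²/n = 94103 − 2774²/92 = 10460.8696
Sample variance = 10460.8696 / 91 = 114.9546
Standard deviation = √114.9546 = 10.7217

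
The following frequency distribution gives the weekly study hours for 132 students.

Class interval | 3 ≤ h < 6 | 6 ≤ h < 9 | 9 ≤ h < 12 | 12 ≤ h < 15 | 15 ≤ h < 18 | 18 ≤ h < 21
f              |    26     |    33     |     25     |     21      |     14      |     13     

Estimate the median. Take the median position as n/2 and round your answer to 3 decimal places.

9.840

Cumulative frequencies: 26, 59, 84, 105, 119, 132
n = 132; position = n/2 = 66.
This falls in the class 9 ≤ h < 12: L = 9, F = 59, f = 25, h = 3.
Median ≈ 9 + ((66 − 59) / 25) × 3 = 9.8400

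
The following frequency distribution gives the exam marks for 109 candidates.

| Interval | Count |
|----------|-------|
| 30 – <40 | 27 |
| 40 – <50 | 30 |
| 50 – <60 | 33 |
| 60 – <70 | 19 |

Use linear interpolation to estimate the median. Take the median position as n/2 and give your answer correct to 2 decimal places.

49.17

Cumulative frequencies: 27, 57, 90, 109
n = 109; position = n/2 = 54.5.
This falls in the class 40 – <50: L = 40, F = 27, f = 30, h = 10.
Median ≈ 40 + ((54.5 − 27) / 30) × 10 = 49.1667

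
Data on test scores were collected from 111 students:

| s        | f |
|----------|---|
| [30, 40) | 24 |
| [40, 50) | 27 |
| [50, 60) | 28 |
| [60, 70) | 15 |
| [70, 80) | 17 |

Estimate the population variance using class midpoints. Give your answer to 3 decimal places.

Midpoints: 35, 45, 55, 65, 75
n = 111, Σfm = 5845, mean = 52.6577
Σfm² = 327775
Σf(m − x̄)² = Σfm² − (Σfm)²/n = 327775 − 5845²/111 = 19990.9910
Population variance = 19990.9910 / 111 = 180.0990

180.099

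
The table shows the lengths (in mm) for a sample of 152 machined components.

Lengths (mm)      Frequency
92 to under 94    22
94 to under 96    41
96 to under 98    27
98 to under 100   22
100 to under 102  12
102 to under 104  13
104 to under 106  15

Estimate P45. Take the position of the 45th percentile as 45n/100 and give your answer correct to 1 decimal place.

Cumulative frequencies: 22, 63, 90, 112, 124, 137, 152
n = 152; position = 45n/100 = 68.4.
This falls in the class 96 to under 98: L = 96, F = 63, f = 27, h = 2.
45th percentile ≈ 96 + ((68.4 − 63) / 27) × 2 = 96.4000

96.4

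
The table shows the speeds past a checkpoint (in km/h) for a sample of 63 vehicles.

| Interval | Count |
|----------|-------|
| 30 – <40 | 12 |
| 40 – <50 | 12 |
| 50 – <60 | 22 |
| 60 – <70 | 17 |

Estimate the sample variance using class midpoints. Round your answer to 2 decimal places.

Midpoints: 35, 45, 55, 65
n = 63, Σfm = 3275, mean = 51.9841
Σfm² = 177375
Σf(m − x̄)² = Σfm² − (Σfm)²/n = 177375 − 3275²/63 = 7126.9841
Sample variance = 7126.9841 / 62 = 114.9514

114.95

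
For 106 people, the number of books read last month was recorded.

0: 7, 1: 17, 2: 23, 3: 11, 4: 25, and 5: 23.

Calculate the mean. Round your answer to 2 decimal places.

Values: 0, 1, 2, 3, 4, 5
Σfx = 7×0 + 17×1 + 23×2 + 11×3 + 25×4 + 23×5 = 311
n = Σf = 106
Mean = 311 / 106 = 2.9340

2.93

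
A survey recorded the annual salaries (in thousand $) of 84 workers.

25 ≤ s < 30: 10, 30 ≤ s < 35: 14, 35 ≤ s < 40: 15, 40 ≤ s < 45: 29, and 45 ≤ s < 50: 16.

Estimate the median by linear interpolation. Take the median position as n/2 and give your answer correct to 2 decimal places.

40.52

Cumulative frequencies: 10, 24, 39, 68, 84
n = 84; position = n/2 = 42.
This falls in the class 40 ≤ s < 45: L = 40, F = 39, f = 29, h = 5.
Median ≈ 40 + ((42 − 39) / 29) × 5 = 40.5172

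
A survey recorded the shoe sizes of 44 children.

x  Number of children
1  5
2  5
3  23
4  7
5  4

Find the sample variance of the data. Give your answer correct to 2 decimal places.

Values: 1, 2, 3, 4, 5
n = 44, Σfx = 132, mean = 3.0000
Σfx² = 444
Σf(x − x̄)² = Σfx² − (Σfx)²/n = 444 − 132²/44 = 48.0000
Sample variance = 48.0000 / 43 = 1.1163

1.12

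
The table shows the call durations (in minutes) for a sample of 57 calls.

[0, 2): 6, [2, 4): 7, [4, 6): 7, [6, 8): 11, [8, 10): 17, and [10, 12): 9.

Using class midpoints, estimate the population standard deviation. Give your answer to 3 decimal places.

Midpoints: 1, 3, 5, 7, 9, 11
n = 57, Σfm = 391, mean = 6.8596
Σfm² = 3249
Σf(m − x̄)² = Σfm² − (Σfm)²/n = 3249 − 391²/57 = 566.8772
Population variance = 566.8772 / 57 = 9.9452
Standard deviation = √9.9452 = 3.1536

3.154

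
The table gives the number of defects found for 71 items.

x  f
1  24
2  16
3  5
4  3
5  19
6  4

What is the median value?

2

Cumulative frequencies: 24, 40, 45, 48, 67, 71
n = 71, so the median is the value in position (n+1)/2 = 36.
Position 36 falls at value 2.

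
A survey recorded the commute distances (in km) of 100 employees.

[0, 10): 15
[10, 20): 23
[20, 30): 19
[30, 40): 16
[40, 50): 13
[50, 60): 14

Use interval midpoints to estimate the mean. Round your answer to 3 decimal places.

28.100

Midpoints: 5, 15, 25, 35, 45, 55
Σfm = 15×5 + 23×15 + 19×25 + 16×35 + 13×45 + 14×55 = 2810
n = Σf = 100
Mean = 2810 / 100 = 28.1000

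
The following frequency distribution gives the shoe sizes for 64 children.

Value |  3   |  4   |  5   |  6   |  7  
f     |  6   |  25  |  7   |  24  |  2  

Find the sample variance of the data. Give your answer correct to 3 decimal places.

Values: 3, 4, 5, 6, 7
n = 64, Σfx = 311, mean = 4.8594
Σfx² = 1591
Σf(x − x̄)² = Σfx² − (Σfx)²/n = 1591 − 311²/64 = 79.7344
Sample variance = 79.7344 / 63 = 1.2656

1.266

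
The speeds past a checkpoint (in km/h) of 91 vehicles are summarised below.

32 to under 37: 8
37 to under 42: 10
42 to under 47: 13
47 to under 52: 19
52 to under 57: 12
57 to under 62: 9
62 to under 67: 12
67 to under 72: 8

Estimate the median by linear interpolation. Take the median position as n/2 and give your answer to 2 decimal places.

Cumulative frequencies: 8, 18, 31, 50, 62, 71, 83, 91
n = 91; position = n/2 = 45.5.
This falls in the class 47 to under 52: L = 47, F = 31, f = 19, h = 5.
Median ≈ 47 + ((45.5 − 31) / 19) × 5 = 50.8158

50.82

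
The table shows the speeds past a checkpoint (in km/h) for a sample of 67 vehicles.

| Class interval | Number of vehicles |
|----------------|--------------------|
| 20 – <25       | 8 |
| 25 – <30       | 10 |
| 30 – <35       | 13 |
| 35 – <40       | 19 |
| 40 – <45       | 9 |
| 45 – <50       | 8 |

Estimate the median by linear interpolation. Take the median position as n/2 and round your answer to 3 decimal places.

35.658

Cumulative frequencies: 8, 18, 31, 50, 59, 67
n = 67; position = n/2 = 33.5.
This falls in the class 35 – <40: L = 35, F = 31, f = 19, h = 5.
Median ≈ 35 + ((33.5 − 31) / 19) × 5 = 35.6579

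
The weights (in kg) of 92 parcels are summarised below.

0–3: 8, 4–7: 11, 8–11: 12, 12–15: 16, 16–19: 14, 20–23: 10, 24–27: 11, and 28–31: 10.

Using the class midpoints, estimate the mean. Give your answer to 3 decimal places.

15.630

Midpoints: 1.5, 5.5, 9.5, 13.5, 17.5, 21.5, 25.5, 29.5
Σfm = 8×1.5 + 11×5.5 + 12×9.5 + 16×13.5 + 14×17.5 + 10×21.5 + 11×25.5 + 10×29.5 = 1438
n = Σf = 92
Mean = 1438 / 92 = 15.6304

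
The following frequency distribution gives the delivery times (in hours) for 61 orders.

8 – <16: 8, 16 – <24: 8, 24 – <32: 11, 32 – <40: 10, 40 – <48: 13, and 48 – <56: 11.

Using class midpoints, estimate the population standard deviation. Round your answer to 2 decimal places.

Midpoints: 12, 20, 28, 36, 44, 52
n = 61, Σfm = 2068, mean = 33.9016
Σfm² = 80848
Σf(m − x̄)² = Σfm² − (Σfm)²/n = 80848 − 2068²/61 = 10739.4098
Population variance = 10739.4098 / 61 = 176.0559
Standard deviation = √176.0559 = 13.2686

13.27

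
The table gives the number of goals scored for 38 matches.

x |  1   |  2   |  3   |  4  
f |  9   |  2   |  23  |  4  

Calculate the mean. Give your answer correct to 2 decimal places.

Values: 1, 2, 3, 4
Σfx = 9×1 + 2×2 + 23×3 + 4×4 = 98
n = Σf = 38
Mean = 98 / 38 = 2.5789

2.58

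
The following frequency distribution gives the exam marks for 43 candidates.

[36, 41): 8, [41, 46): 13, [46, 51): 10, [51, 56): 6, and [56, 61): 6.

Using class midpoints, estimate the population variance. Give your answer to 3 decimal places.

Midpoints: 38.5, 43.5, 48.5, 53.5, 58.5
n = 43, Σfm = 2030.5, mean = 47.2209
Σfm² = 97686.75
Σf(m − x̄)² = Σfm² − (Σfm)²/n = 97686.75 − 2030.5²/43 = 1804.6512
Population variance = 1804.6512 / 43 = 41.9686

41.969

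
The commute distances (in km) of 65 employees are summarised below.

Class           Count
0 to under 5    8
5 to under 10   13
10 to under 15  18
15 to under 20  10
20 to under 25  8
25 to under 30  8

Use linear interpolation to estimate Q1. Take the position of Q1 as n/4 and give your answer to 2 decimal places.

Cumulative frequencies: 8, 21, 39, 49, 57, 65
n = 65; position = n/4 = 16.25.
This falls in the class 5 to under 10: L = 5, F = 8, f = 13, h = 5.
Lower quartile ≈ 5 + ((16.25 − 8) / 13) × 5 = 8.1731

8.17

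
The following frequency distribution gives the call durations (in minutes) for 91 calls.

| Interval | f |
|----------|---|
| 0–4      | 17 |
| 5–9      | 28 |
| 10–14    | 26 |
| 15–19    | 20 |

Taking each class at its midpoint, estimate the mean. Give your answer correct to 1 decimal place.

9.7

Midpoints: 2, 7, 12, 17
Σfm = 17×2 + 28×7 + 26×12 + 20×17 = 882
n = Σf = 91
Mean = 882 / 91 = 9.6923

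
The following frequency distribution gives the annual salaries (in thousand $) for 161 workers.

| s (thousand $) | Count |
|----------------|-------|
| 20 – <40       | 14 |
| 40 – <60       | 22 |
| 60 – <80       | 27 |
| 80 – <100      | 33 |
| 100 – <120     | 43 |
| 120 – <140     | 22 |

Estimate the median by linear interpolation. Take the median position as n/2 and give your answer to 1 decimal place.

Cumulative frequencies: 14, 36, 63, 96, 139, 161
n = 161; position = n/2 = 80.5.
This falls in the class 80 – <100: L = 80, F = 63, f = 33, h = 20.
Median ≈ 80 + ((80.5 − 63) / 33) × 20 = 90.6061

90.6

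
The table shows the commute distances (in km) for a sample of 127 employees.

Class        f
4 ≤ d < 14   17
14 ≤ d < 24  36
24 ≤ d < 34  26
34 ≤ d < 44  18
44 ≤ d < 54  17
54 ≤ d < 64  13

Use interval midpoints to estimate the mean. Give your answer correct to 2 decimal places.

30.65

Midpoints: 9, 19, 29, 39, 49, 59
Σfm = 17×9 + 36×19 + 26×29 + 18×39 + 17×49 + 13×59 = 3893
n = Σf = 127
Mean = 3893 / 127 = 30.6535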